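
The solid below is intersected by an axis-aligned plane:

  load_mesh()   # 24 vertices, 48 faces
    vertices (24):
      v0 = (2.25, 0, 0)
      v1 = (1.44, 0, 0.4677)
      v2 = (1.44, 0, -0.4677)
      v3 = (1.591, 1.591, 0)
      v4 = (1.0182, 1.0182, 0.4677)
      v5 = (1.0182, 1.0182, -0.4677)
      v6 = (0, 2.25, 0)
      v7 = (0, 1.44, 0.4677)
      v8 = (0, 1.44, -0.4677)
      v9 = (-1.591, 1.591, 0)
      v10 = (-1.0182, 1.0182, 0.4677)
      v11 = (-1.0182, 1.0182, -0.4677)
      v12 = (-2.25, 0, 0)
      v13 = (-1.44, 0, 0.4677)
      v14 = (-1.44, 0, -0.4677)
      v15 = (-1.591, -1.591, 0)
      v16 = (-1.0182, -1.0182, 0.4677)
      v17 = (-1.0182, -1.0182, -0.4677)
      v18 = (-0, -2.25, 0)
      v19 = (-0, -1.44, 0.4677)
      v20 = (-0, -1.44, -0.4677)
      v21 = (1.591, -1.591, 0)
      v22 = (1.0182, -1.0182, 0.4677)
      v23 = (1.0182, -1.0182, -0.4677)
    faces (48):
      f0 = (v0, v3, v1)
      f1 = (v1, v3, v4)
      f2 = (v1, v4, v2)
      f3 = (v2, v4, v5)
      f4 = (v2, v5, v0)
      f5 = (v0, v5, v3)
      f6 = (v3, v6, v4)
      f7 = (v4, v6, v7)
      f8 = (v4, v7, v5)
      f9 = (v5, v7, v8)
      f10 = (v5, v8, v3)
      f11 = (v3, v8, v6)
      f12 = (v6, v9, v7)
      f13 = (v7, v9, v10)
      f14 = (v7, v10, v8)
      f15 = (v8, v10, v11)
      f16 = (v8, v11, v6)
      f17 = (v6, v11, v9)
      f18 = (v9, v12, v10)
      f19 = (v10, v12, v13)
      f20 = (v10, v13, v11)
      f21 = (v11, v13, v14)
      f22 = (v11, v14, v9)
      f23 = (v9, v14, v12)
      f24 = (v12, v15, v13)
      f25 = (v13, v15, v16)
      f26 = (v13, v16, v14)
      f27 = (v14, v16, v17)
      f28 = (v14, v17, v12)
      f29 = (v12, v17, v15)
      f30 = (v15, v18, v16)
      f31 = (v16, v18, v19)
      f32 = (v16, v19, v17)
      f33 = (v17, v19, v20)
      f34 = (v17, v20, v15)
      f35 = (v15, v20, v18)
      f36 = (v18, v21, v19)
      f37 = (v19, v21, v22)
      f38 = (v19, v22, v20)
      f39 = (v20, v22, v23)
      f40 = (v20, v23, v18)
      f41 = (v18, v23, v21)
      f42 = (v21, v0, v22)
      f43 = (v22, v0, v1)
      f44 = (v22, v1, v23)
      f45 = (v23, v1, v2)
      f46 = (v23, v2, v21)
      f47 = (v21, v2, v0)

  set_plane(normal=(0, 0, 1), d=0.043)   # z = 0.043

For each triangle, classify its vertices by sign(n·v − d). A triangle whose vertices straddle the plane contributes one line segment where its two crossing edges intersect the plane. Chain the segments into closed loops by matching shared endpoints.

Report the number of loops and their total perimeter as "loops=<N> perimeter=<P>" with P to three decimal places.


loops=2 perimeter=22.138

Straddling triangles (32 of 48):
  (v0,v3,v1) [--+] → (1.57712, 1.44472, 0.043)–(2.17553, 0, 0.043)  len=1.5638
  (v1,v3,v4) [+-+] → (1.57712, 1.44472, 0.043)–(1.53834, 1.53834, 0.043)  len=0.1013
  (v1,v4,v2) [++-] → (1.20971, 0.555906, 0.043)–(1.44, 0, 0.043)  len=0.6017
  (v2,v4,v5) [-+-] → (1.20971, 0.555906, 0.043)–(1.0182, 1.0182, 0.043)  len=0.5004
  (v3,v6,v4) [--+] → (0.0936126, 2.13675, 0.043)–(1.53834, 1.53834, 0.043)  len=1.5638
  (v4,v6,v7) [+-+] → (0.0936126, 2.13675, 0.043)–(0, 2.17553, 0.043)  len=0.1013
  (v4,v7,v5) [++-] → (0.462294, 1.24849, 0.043)–(1.0182, 1.0182, 0.043)  len=0.6017
  (v5,v7,v8) [-+-] → (0.462294, 1.24849, 0.043)–(0, 1.44, 0.043)  len=0.5004
  (v6,v9,v7) [--+] → (-1.44472, 1.57712, 0.043)–(0, 2.17553, 0.043)  len=1.5638
  (v7,v9,v10) [+-+] → (-1.44472, 1.57712, 0.043)–(-1.53834, 1.53834, 0.043)  len=0.1013
  (v7,v10,v8) [++-] → (-0.555906, 1.20971, 0.043)–(0, 1.44, 0.043)  len=0.6017
  (v8,v10,v11) [-+-] → (-0.555906, 1.20971, 0.043)–(-1.0182, 1.0182, 0.043)  len=0.5004
  (v9,v12,v10) [--+] → (-2.13675, 0.0936126, 0.043)–(-1.53834, 1.53834, 0.043)  len=1.5638
  (v10,v12,v13) [+-+] → (-2.13675, 0.0936126, 0.043)–(-2.17553, 0, 0.043)  len=0.1013
  (v10,v13,v11) [++-] → (-1.24849, 0.462294, 0.043)–(-1.0182, 1.0182, 0.043)  len=0.6017
  (v11,v13,v14) [-+-] → (-1.24849, 0.462294, 0.043)–(-1.44, 0, 0.043)  len=0.5004
  (v12,v15,v13) [--+] → (-1.57712, -1.44472, 0.043)–(-2.17553, 0, 0.043)  len=1.5638
  (v13,v15,v16) [+-+] → (-1.57712, -1.44472, 0.043)–(-1.53834, -1.53834, 0.043)  len=0.1013
  (v13,v16,v14) [++-] → (-1.20971, -0.555906, 0.043)–(-1.44, 0, 0.043)  len=0.6017
  (v14,v16,v17) [-+-] → (-1.20971, -0.555906, 0.043)–(-1.0182, -1.0182, 0.043)  len=0.5004
  (v15,v18,v16) [--+] → (-0.0936126, -2.13675, 0.043)–(-1.53834, -1.53834, 0.043)  len=1.5638
  (v16,v18,v19) [+-+] → (-0.0936126, -2.13675, 0.043)–(0, -2.17553, 0.043)  len=0.1013
  (v16,v19,v17) [++-] → (-0.462294, -1.24849, 0.043)–(-1.0182, -1.0182, 0.043)  len=0.6017
  (v17,v19,v20) [-+-] → (-0.462294, -1.24849, 0.043)–(0, -1.44, 0.043)  len=0.5004
  (v18,v21,v19) [--+] → (1.44472, -1.57712, 0.043)–(0, -2.17553, 0.043)  len=1.5638
  (v19,v21,v22) [+-+] → (1.44472, -1.57712, 0.043)–(1.53834, -1.53834, 0.043)  len=0.1013
  (v19,v22,v20) [++-] → (0.555906, -1.20971, 0.043)–(0, -1.44, 0.043)  len=0.6017
  (v20,v22,v23) [-+-] → (0.555906, -1.20971, 0.043)–(1.0182, -1.0182, 0.043)  len=0.5004
  (v21,v0,v22) [--+] → (2.13675, -0.0936126, 0.043)–(1.53834, -1.53834, 0.043)  len=1.5638
  (v22,v0,v1) [+-+] → (2.13675, -0.0936126, 0.043)–(2.17553, 0, 0.043)  len=0.1013
  (v22,v1,v23) [++-] → (1.24849, -0.462294, 0.043)–(1.0182, -1.0182, 0.043)  len=0.6017
  (v23,v1,v2) [-+-] → (1.24849, -0.462294, 0.043)–(1.44, 0, 0.043)  len=0.5004

Chained into 2 loop(s):
  loop 1: 16 segments, perimeter = 13.3206
  loop 2: 16 segments, perimeter = 8.8169
Total perimeter = 22.138


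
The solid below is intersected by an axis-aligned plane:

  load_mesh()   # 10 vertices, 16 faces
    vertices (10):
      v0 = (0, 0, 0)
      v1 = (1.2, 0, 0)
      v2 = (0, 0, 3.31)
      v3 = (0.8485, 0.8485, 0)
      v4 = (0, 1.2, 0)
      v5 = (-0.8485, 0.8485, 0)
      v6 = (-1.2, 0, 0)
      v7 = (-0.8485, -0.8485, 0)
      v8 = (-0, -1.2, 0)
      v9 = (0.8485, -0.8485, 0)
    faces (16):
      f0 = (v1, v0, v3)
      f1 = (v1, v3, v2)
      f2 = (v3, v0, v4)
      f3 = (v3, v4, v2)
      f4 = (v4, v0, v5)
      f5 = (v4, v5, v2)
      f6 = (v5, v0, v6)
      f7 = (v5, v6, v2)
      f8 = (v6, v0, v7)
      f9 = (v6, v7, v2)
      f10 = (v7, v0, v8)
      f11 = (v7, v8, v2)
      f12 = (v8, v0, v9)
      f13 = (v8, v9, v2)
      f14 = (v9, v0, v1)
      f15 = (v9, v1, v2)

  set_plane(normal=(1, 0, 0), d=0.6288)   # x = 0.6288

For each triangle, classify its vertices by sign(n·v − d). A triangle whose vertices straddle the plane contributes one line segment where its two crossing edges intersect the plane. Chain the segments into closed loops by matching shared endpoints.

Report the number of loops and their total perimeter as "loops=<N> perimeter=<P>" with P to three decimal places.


Straddling triangles (8 of 16):
  (v1,v0,v3) [+-+] → (0.6288, 0, 0)–(0.6288, 0.6288, 0)  len=0.6288
  (v1,v3,v2) [++-] → (0.6288, 0.6288, 0.85705)–(0.6288, 0, 1.57556)  len=0.9548
  (v3,v0,v4) [+--] → (0.6288, 0.6288, 0)–(0.6288, 0.939513, 0)  len=0.3107
  (v3,v4,v2) [+--] → (0.6288, 0.939513, 0)–(0.6288, 0.6288, 0.85705)  len=0.9116
  (v8,v0,v9) [--+] → (0.6288, -0.6288, 0)–(0.6288, -0.939513, 0)  len=0.3107
  (v8,v9,v2) [-+-] → (0.6288, -0.939513, 0)–(0.6288, -0.6288, 0.85705)  len=0.9116
  (v9,v0,v1) [+-+] → (0.6288, -0.6288, 0)–(0.6288, 0, 0)  len=0.6288
  (v9,v1,v2) [++-] → (0.6288, 0, 1.57556)–(0.6288, -0.6288, 0.85705)  len=0.9548

Chained into 1 loop(s):
  loop 1: 8 segments, perimeter = 5.6119
Total perimeter = 5.612

loops=1 perimeter=5.612


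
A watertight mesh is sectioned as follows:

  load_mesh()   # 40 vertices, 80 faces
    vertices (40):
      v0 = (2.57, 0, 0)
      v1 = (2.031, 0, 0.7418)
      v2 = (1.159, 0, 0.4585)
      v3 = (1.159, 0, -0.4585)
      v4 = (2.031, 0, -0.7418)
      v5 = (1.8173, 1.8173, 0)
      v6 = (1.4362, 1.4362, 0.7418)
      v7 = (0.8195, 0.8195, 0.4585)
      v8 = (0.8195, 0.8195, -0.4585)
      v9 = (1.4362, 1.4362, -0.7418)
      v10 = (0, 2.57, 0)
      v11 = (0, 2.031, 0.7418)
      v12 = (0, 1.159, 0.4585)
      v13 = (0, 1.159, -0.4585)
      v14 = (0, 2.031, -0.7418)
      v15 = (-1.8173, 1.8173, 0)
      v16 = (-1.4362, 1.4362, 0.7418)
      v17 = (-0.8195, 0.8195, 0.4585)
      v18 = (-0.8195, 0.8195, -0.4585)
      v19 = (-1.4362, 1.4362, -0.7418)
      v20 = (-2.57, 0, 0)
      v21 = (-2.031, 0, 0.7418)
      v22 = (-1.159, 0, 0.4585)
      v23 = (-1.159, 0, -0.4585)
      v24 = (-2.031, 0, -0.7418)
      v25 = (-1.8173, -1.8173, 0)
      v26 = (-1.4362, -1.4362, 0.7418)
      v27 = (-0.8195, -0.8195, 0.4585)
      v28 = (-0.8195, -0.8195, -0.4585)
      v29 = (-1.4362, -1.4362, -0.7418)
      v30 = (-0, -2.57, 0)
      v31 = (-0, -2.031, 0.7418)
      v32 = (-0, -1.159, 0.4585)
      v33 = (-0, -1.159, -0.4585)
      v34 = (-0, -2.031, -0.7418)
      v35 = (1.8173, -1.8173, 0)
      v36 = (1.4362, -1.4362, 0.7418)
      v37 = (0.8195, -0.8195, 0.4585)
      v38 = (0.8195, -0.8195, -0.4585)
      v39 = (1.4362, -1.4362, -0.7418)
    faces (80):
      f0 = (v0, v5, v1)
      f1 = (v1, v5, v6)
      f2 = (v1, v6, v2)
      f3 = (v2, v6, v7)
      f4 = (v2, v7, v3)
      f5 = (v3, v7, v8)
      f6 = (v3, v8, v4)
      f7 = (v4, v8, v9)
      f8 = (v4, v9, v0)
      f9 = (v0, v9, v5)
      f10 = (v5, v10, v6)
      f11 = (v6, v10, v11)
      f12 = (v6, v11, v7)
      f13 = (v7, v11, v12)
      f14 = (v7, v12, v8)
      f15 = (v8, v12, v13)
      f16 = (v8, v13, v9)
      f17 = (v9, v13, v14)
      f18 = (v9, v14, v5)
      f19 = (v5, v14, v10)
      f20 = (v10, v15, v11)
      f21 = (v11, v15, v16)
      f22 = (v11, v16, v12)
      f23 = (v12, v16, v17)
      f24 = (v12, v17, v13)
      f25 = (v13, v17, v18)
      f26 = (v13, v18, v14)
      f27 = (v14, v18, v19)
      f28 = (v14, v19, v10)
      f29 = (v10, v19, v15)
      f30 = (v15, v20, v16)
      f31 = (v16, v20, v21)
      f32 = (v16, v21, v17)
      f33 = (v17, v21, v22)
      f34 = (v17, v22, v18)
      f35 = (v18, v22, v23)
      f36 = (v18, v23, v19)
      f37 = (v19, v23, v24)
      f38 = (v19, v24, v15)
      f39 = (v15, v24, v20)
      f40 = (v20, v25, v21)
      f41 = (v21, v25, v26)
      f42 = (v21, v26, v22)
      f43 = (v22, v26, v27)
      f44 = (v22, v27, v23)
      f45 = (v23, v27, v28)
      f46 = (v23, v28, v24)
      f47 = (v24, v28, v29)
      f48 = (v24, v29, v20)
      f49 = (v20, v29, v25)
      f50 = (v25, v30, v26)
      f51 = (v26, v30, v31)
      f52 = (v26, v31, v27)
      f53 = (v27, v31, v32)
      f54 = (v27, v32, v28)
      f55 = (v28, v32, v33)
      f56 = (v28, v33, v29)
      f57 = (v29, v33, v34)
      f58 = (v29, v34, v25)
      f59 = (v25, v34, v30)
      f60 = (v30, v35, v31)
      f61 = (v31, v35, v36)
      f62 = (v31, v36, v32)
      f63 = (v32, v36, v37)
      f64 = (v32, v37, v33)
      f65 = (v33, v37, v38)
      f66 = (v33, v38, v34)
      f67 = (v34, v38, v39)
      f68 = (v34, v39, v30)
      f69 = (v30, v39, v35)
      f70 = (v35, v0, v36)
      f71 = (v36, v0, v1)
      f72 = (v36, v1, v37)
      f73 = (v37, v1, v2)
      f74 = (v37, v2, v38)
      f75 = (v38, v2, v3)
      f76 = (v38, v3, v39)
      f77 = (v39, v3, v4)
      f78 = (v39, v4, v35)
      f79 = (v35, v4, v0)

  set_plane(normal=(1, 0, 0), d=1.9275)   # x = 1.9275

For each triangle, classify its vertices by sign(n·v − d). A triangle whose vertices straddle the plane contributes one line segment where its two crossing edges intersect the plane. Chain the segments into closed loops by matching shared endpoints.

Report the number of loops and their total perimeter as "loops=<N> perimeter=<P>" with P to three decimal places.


Straddling triangles (14 of 80):
  (v0,v5,v1) [+-+] → (1.9275, 1.55124, 0)–(1.9275, 0.880162, 0.382529)  len=0.7724
  (v1,v5,v6) [+--] → (1.9275, 0.880162, 0.382529)–(1.9275, 0.24991, 0.7418)  len=0.7255
  (v1,v6,v2) [+--] → (1.9275, 0.24991, 0.7418)–(1.9275, 0, 0.708174)  len=0.2522
  (v3,v8,v4) [--+] → (1.9275, 0.0700109, -0.717597)–(1.9275, 0, -0.708174)  len=0.0706
  (v4,v8,v9) [+--] → (1.9275, 0.0700109, -0.717597)–(1.9275, 0.24991, -0.7418)  len=0.1815
  (v4,v9,v0) [+-+] → (1.9275, 0.24991, -0.7418)–(1.9275, 0.813864, -0.420362)  len=0.6491
  (v0,v9,v5) [+--] → (1.9275, 0.813864, -0.420362)–(1.9275, 1.55124, 0)  len=0.8488
  (v35,v0,v36) [-+-] → (1.9275, -1.55124, 0)–(1.9275, -0.813864, 0.420362)  len=0.8488
  (v36,v0,v1) [-++] → (1.9275, -0.813864, 0.420362)–(1.9275, -0.24991, 0.7418)  len=0.6491
  (v36,v1,v37) [-+-] → (1.9275, -0.24991, 0.7418)–(1.9275, -0.0700109, 0.717597)  len=0.1815
  (v37,v1,v2) [-+-] → (1.9275, -0.0700109, 0.717597)–(1.9275, 0, 0.708174)  len=0.0706
  (v39,v3,v4) [--+] → (1.9275, 0, -0.708174)–(1.9275, -0.24991, -0.7418)  len=0.2522
  (v39,v4,v35) [-+-] → (1.9275, -0.24991, -0.7418)–(1.9275, -0.880162, -0.382529)  len=0.7255
  (v35,v4,v0) [-++] → (1.9275, -0.880162, -0.382529)–(1.9275, -1.55124, 0)  len=0.7724

Chained into 1 loop(s):
  loop 1: 14 segments, perimeter = 7.0003
Total perimeter = 7.000

loops=1 perimeter=7.000


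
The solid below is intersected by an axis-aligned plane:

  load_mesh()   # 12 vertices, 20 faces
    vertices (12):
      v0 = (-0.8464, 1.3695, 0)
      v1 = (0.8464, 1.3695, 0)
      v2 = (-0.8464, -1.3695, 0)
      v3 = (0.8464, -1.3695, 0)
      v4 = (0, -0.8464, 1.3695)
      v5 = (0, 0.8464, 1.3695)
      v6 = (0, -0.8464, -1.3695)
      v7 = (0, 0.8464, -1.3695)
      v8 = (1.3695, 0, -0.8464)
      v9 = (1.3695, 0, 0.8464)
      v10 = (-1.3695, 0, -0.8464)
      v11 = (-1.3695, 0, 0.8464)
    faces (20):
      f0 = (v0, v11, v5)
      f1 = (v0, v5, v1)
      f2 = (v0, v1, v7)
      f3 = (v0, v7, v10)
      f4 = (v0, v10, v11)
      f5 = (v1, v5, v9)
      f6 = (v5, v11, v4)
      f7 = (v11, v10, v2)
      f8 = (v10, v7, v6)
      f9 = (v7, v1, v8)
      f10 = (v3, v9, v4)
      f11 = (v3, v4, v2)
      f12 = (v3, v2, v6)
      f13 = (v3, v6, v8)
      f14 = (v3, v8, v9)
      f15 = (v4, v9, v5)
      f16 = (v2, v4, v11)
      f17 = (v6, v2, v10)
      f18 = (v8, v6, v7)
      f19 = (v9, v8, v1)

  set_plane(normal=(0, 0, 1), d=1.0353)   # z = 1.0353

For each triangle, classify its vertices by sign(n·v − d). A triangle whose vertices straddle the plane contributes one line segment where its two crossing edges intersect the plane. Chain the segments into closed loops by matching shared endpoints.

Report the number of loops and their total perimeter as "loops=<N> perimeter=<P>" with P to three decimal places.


loops=1 perimeter=5.830

Straddling triangles (8 of 20):
  (v0,v11,v5) [--+] → (-0.874951, 0.305649, 1.0353)–(-0.206548, 0.974052, 1.0353)  len=0.9453
  (v0,v5,v1) [-+-] → (-0.206548, 0.974052, 1.0353)–(0.206548, 0.974052, 1.0353)  len=0.4131
  (v1,v5,v9) [-+-] → (0.206548, 0.974052, 1.0353)–(0.874951, 0.305649, 1.0353)  len=0.9453
  (v5,v11,v4) [+-+] → (-0.874951, 0.305649, 1.0353)–(-0.874951, -0.305649, 1.0353)  len=0.6113
  (v3,v9,v4) [--+] → (0.874951, -0.305649, 1.0353)–(0.206548, -0.974052, 1.0353)  len=0.9453
  (v3,v4,v2) [-+-] → (0.206548, -0.974052, 1.0353)–(-0.206548, -0.974052, 1.0353)  len=0.4131
  (v4,v9,v5) [+-+] → (0.874951, -0.305649, 1.0353)–(0.874951, 0.305649, 1.0353)  len=0.6113
  (v2,v4,v11) [-+-] → (-0.206548, -0.974052, 1.0353)–(-0.874951, -0.305649, 1.0353)  len=0.9453

Chained into 1 loop(s):
  loop 1: 8 segments, perimeter = 5.8298
Total perimeter = 5.830


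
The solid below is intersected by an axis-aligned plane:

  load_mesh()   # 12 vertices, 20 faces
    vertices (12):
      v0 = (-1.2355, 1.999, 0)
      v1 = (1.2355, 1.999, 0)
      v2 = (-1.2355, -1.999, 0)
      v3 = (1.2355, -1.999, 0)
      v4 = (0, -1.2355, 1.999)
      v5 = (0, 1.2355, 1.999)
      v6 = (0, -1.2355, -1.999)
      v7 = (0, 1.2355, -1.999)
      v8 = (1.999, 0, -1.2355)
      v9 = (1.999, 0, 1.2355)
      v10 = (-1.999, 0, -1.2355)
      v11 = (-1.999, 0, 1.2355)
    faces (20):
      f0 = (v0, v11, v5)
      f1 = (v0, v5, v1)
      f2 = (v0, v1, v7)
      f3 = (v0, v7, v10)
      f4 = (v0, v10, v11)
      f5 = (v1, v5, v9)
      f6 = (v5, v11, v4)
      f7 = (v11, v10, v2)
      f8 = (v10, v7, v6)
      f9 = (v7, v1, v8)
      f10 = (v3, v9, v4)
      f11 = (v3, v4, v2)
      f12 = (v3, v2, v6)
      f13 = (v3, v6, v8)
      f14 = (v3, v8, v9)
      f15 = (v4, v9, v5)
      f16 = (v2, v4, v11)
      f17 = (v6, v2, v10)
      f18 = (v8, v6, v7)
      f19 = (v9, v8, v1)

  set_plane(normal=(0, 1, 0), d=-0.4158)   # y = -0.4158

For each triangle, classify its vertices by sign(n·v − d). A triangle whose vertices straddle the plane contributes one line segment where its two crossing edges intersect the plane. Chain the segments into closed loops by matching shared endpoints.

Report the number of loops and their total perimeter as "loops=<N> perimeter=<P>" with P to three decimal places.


Straddling triangles (10 of 20):
  (v5,v11,v4) [++-] → (-1.32625, -0.4158, 1.49245)–(0, -0.4158, 1.999)  len=1.4197
  (v11,v10,v2) [++-] → (-1.84019, -0.4158, -0.978511)–(-1.84019, -0.4158, 0.978511)  len=1.9570
  (v10,v7,v6) [++-] → (0, -0.4158, -1.999)–(-1.32625, -0.4158, -1.49245)  len=1.4197
  (v3,v9,v4) [-+-] → (1.84019, -0.4158, 0.978511)–(1.32625, -0.4158, 1.49245)  len=0.7268
  (v3,v6,v8) [--+] → (1.32625, -0.4158, -1.49245)–(1.84019, -0.4158, -0.978511)  len=0.7268
  (v3,v8,v9) [-++] → (1.84019, -0.4158, -0.978511)–(1.84019, -0.4158, 0.978511)  len=1.9570
  (v4,v9,v5) [-++] → (1.32625, -0.4158, 1.49245)–(0, -0.4158, 1.999)  len=1.4197
  (v2,v4,v11) [--+] → (-1.32625, -0.4158, 1.49245)–(-1.84019, -0.4158, 0.978511)  len=0.7268
  (v6,v2,v10) [--+] → (-1.84019, -0.4158, -0.978511)–(-1.32625, -0.4158, -1.49245)  len=0.7268
  (v8,v6,v7) [+-+] → (1.32625, -0.4158, -1.49245)–(0, -0.4158, -1.999)  len=1.4197

Chained into 1 loop(s):
  loop 1: 10 segments, perimeter = 12.5001
Total perimeter = 12.500

loops=1 perimeter=12.500


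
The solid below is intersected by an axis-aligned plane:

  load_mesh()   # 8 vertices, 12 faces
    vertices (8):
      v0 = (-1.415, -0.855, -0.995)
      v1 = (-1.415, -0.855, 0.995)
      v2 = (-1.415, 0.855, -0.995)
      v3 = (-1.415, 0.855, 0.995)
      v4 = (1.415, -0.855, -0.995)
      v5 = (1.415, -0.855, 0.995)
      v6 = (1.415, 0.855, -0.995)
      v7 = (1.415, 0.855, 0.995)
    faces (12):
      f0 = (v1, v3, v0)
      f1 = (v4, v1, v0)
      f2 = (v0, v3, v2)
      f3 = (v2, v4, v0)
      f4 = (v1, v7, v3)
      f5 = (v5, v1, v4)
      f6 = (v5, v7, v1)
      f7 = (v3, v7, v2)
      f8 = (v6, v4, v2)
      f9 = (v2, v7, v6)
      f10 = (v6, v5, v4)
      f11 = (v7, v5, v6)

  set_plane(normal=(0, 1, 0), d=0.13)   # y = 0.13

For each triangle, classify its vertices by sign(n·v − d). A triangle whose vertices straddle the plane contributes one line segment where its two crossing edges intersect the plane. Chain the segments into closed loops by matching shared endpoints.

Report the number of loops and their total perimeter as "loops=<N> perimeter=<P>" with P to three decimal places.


loops=1 perimeter=9.640

Straddling triangles (8 of 12):
  (v1,v3,v0) [-+-] → (-1.415, 0.13, 0.995)–(-1.415, 0.13, 0.151287)  len=0.8437
  (v0,v3,v2) [-++] → (-1.415, 0.13, 0.151287)–(-1.415, 0.13, -0.995)  len=1.1463
  (v2,v4,v0) [+--] → (-0.215146, 0.13, -0.995)–(-1.415, 0.13, -0.995)  len=1.1999
  (v1,v7,v3) [-++] → (0.215146, 0.13, 0.995)–(-1.415, 0.13, 0.995)  len=1.6301
  (v5,v7,v1) [-+-] → (1.415, 0.13, 0.995)–(0.215146, 0.13, 0.995)  len=1.1999
  (v6,v4,v2) [+-+] → (1.415, 0.13, -0.995)–(-0.215146, 0.13, -0.995)  len=1.6301
  (v6,v5,v4) [+--] → (1.415, 0.13, -0.151287)–(1.415, 0.13, -0.995)  len=0.8437
  (v7,v5,v6) [+-+] → (1.415, 0.13, 0.995)–(1.415, 0.13, -0.151287)  len=1.1463

Chained into 1 loop(s):
  loop 1: 8 segments, perimeter = 9.6400
Total perimeter = 9.640


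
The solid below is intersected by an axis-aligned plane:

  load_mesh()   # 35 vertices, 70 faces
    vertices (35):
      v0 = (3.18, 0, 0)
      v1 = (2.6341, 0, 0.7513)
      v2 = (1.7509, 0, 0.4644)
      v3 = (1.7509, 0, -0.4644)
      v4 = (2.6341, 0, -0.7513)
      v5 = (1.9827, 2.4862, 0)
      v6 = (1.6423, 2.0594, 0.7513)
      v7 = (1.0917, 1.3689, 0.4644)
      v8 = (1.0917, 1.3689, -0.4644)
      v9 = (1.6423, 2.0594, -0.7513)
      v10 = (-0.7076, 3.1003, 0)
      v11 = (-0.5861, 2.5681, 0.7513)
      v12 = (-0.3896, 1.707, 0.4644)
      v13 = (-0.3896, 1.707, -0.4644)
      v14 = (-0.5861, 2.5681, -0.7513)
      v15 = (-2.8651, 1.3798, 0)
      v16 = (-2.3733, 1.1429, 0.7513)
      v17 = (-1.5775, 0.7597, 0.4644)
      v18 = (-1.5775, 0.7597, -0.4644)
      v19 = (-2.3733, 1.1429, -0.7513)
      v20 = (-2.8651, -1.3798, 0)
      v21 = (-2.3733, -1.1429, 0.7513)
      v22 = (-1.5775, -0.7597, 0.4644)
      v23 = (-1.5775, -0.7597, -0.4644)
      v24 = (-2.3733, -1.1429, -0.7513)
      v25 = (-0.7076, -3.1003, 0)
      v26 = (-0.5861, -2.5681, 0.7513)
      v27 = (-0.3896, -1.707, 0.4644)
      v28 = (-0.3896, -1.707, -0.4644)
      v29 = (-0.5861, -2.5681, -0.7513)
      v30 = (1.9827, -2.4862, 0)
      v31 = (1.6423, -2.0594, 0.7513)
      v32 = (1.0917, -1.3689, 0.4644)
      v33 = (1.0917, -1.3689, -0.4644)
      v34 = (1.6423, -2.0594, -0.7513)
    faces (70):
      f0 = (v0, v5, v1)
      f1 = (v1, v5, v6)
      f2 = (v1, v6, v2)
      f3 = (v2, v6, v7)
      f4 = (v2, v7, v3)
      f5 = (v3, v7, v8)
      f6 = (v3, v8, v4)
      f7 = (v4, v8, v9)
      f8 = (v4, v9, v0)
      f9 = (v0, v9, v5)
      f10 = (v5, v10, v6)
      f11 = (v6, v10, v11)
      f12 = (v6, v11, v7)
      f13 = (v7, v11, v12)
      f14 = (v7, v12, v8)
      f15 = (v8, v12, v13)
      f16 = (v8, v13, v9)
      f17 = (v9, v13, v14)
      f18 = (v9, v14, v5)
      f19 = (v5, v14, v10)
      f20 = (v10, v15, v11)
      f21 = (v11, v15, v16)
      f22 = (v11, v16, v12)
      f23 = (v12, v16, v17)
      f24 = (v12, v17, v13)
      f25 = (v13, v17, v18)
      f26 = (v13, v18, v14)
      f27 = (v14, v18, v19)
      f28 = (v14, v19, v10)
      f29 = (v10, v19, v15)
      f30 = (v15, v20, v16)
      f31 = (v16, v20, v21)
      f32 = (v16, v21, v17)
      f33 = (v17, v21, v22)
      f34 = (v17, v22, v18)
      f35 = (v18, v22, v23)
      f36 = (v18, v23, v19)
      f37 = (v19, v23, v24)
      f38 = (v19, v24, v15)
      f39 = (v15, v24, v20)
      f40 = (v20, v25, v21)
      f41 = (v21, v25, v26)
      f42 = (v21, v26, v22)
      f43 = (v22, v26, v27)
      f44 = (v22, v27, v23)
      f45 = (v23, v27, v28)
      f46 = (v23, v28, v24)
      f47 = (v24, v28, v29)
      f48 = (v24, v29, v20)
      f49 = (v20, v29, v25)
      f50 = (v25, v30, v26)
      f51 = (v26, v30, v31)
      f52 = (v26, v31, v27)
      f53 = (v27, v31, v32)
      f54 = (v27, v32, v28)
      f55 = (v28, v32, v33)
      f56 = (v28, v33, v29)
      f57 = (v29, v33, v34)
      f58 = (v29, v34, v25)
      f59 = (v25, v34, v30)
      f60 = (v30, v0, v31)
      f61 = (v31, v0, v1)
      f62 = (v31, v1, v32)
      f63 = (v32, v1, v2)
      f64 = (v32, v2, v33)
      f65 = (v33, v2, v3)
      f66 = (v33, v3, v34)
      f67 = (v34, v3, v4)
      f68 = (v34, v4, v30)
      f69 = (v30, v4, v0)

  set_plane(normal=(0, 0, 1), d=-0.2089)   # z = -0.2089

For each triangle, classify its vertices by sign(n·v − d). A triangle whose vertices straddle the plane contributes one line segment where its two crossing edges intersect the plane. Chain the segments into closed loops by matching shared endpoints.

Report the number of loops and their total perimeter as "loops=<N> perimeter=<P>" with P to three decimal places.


loops=2 perimeter=29.030

Straddling triangles (28 of 70):
  (v2,v7,v3) [++-] → (1.56956, 0.376565, -0.2089)–(1.7509, 0, -0.2089)  len=0.4180
  (v3,v7,v8) [-+-] → (1.56956, 0.376565, -0.2089)–(1.0917, 1.3689, -0.2089)  len=1.1014
  (v4,v9,v0) [--+] → (2.75244, 0.572619, -0.2089)–(3.02821, 0, -0.2089)  len=0.6356
  (v0,v9,v5) [+-+] → (2.75244, 0.572619, -0.2089)–(1.88805, 2.36753, -0.2089)  len=1.9922
  (v7,v12,v8) [++-] → (0.684215, 1.46191, -0.2089)–(1.0917, 1.3689, -0.2089)  len=0.4180
  (v8,v12,v13) [-+-] → (0.684215, 1.46191, -0.2089)–(-0.3896, 1.707, -0.2089)  len=1.1014
  (v9,v14,v5) [--+] → (1.26844, 2.50897, -0.2089)–(1.88805, 2.36753, -0.2089)  len=0.6355
  (v5,v14,v10) [+-+] → (1.26844, 2.50897, -0.2089)–(-0.673817, 2.95232, -0.2089)  len=1.9922
  (v12,v17,v13) [++-] → (-0.716375, 1.44641, -0.2089)–(-0.3896, 1.707, -0.2089)  len=0.4180
  (v13,v17,v18) [-+-] → (-0.716375, 1.44641, -0.2089)–(-1.5775, 0.7597, -0.2089)  len=1.1014
  (v14,v19,v10) [--+] → (-1.17075, 2.55604, -0.2089)–(-0.673817, 2.95232, -0.2089)  len=0.6356
  (v10,v19,v15) [+-+] → (-1.17075, 2.55604, -0.2089)–(-2.72835, 1.31393, -0.2089)  len=1.9922
  (v17,v22,v18) [++-] → (-1.5775, 0.341734, -0.2089)–(-1.5775, 0.7597, -0.2089)  len=0.4180
  (v18,v22,v23) [-+-] → (-1.5775, 0.341734, -0.2089)–(-1.5775, -0.7597, -0.2089)  len=1.1014
  (v19,v24,v15) [--+] → (-2.72835, 0.67836, -0.2089)–(-2.72835, 1.31393, -0.2089)  len=0.6356
  (v15,v24,v20) [+-+] → (-2.72835, 0.67836, -0.2089)–(-2.72835, -1.31393, -0.2089)  len=1.9923
  (v22,v27,v23) [++-] → (-1.25073, -1.02029, -0.2089)–(-1.5775, -0.7597, -0.2089)  len=0.4180
  (v23,v27,v28) [-+-] → (-1.25073, -1.02029, -0.2089)–(-0.3896, -1.707, -0.2089)  len=1.1014
  (v24,v29,v20) [--+] → (-2.23142, -1.71021, -0.2089)–(-2.72835, -1.31393, -0.2089)  len=0.6356
  (v20,v29,v25) [+-+] → (-2.23142, -1.71021, -0.2089)–(-0.673817, -2.95232, -0.2089)  len=1.9922
  (v27,v32,v28) [++-] → (0.0178851, -1.61399, -0.2089)–(-0.3896, -1.707, -0.2089)  len=0.4180
  (v28,v32,v33) [-+-] → (0.0178851, -1.61399, -0.2089)–(1.0917, -1.3689, -0.2089)  len=1.1014
  (v29,v34,v25) [--+] → (-0.0542071, -2.81088, -0.2089)–(-0.673817, -2.95232, -0.2089)  len=0.6355
  (v25,v34,v30) [+-+] → (-0.0542071, -2.81088, -0.2089)–(1.88805, -2.36753, -0.2089)  len=1.9922
  (v32,v2,v33) [++-] → (1.27304, -0.992335, -0.2089)–(1.0917, -1.3689, -0.2089)  len=0.4180
  (v33,v2,v3) [-+-] → (1.27304, -0.992335, -0.2089)–(1.7509, 0, -0.2089)  len=1.1014
  (v34,v4,v30) [--+] → (2.16382, -1.79491, -0.2089)–(1.88805, -2.36753, -0.2089)  len=0.6356
  (v30,v4,v0) [+-+] → (2.16382, -1.79491, -0.2089)–(3.02821, 0, -0.2089)  len=1.9922

Chained into 2 loop(s):
  loop 1: 14 segments, perimeter = 10.6356
  loop 2: 14 segments, perimeter = 18.3946
Total perimeter = 29.030


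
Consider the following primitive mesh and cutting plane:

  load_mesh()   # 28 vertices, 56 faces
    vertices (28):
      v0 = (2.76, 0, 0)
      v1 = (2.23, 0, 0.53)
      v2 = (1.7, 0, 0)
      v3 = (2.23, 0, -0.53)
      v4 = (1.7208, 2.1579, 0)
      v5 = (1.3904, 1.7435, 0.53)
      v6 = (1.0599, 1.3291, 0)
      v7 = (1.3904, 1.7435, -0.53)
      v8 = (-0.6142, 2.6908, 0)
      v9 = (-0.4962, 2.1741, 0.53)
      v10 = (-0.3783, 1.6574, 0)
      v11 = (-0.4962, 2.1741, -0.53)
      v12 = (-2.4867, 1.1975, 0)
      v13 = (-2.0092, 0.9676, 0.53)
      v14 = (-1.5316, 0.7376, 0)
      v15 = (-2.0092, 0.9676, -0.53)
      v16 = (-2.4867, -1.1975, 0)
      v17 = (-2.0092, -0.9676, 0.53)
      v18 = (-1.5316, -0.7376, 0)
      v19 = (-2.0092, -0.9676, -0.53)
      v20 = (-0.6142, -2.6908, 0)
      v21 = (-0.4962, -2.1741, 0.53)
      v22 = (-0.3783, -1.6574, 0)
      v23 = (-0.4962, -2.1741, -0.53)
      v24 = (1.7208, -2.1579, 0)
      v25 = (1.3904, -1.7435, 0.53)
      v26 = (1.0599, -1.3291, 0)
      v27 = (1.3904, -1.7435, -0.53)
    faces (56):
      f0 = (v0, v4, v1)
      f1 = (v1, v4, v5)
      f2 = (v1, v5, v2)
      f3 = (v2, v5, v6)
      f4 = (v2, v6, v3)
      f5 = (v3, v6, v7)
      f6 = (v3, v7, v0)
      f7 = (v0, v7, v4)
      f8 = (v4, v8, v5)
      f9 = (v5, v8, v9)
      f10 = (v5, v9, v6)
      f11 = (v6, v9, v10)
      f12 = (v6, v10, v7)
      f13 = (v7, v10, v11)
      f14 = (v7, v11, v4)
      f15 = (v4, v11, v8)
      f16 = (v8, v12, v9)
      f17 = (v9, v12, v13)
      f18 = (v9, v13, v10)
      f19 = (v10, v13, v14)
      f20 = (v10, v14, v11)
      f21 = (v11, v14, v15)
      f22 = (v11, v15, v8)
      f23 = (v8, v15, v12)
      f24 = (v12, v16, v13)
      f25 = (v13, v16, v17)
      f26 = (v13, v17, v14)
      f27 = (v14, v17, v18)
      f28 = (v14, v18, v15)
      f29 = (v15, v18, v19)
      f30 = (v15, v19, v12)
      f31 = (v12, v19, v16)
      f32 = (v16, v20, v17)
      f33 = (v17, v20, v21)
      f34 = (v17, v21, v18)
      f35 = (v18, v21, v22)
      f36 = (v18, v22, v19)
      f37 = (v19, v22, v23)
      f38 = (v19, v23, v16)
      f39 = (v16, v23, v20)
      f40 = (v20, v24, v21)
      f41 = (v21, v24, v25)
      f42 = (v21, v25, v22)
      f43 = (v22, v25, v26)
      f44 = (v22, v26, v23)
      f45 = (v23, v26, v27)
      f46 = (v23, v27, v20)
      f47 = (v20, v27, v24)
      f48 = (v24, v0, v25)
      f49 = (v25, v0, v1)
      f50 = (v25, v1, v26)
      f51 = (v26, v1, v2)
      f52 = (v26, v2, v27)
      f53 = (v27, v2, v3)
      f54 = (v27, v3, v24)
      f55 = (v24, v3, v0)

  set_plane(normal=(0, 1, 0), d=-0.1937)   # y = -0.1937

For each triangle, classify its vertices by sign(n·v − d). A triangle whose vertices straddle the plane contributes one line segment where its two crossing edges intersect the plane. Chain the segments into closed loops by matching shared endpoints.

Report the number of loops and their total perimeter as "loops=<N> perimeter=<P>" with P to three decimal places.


loops=2 perimeter=5.852

Straddling triangles (16 of 56):
  (v12,v16,v13) [+-+] → (-2.4867, -0.1937, 0)–(-2.26532, -0.1937, 0.245723)  len=0.3307
  (v13,v16,v17) [+--] → (-2.26532, -0.1937, 0.245723)–(-2.0092, -0.1937, 0.53)  len=0.3826
  (v13,v17,v14) [+-+] → (-2.0092, -0.1937, 0.53)–(-1.79244, -0.1937, 0.289461)  len=0.3238
  (v14,v17,v18) [+--] → (-1.79244, -0.1937, 0.289461)–(-1.5316, -0.1937, 0)  len=0.3896
  (v14,v18,v15) [+-+] → (-1.5316, -0.1937, 0)–(-1.68394, -0.1937, -0.169052)  len=0.2276
  (v15,v18,v19) [+--] → (-1.68394, -0.1937, -0.169052)–(-2.0092, -0.1937, -0.53)  len=0.4859
  (v15,v19,v12) [+-+] → (-2.0092, -0.1937, -0.53)–(-2.17988, -0.1937, -0.340555)  len=0.2550
  (v12,v19,v16) [+--] → (-2.17988, -0.1937, -0.340555)–(-2.4867, -0.1937, 0)  len=0.4584
  (v24,v0,v25) [-+-] → (2.66672, -0.1937, 0)–(2.60784, -0.1937, 0.0588821)  len=0.0833
  (v25,v0,v1) [-++] → (2.60784, -0.1937, 0.0588821)–(2.13672, -0.1937, 0.53)  len=0.6663
  (v25,v1,v26) [-+-] → (2.13672, -0.1937, 0.53)–(2.05947, -0.1937, 0.452759)  len=0.1092
  (v26,v1,v2) [-++] → (2.05947, -0.1937, 0.452759)–(1.60671, -0.1937, 0)  len=0.6403
  (v26,v2,v27) [-+-] → (1.60671, -0.1937, 0)–(1.6656, -0.1937, -0.0588821)  len=0.0833
  (v27,v2,v3) [-++] → (1.6656, -0.1937, -0.0588821)–(2.13672, -0.1937, -0.53)  len=0.6663
  (v27,v3,v24) [-+-] → (2.13672, -0.1937, -0.53)–(2.18429, -0.1937, -0.482426)  len=0.0673
  (v24,v3,v0) [-++] → (2.18429, -0.1937, -0.482426)–(2.66672, -0.1937, 0)  len=0.6823

Chained into 2 loop(s):
  loop 1: 8 segments, perimeter = 2.8536
  loop 2: 8 segments, perimeter = 2.9981
Total perimeter = 5.852


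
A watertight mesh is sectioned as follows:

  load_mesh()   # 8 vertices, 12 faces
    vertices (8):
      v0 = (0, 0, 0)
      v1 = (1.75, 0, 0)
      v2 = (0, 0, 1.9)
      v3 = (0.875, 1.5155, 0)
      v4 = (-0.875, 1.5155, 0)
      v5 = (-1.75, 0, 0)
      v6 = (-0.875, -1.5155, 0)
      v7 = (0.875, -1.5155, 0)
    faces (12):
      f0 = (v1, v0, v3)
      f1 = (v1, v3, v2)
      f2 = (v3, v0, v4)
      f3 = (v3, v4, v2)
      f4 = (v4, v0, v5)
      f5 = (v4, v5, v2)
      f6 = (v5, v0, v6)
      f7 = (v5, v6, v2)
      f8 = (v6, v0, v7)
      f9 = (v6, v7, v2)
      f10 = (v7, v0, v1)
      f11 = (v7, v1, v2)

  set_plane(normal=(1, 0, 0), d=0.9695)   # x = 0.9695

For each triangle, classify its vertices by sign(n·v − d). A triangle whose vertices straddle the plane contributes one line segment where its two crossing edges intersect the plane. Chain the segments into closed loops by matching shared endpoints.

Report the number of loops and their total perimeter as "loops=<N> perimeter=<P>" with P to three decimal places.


loops=1 perimeter=5.895

Straddling triangles (4 of 12):
  (v1,v0,v3) [+--] → (0.9695, 0, 0)–(0.9695, 1.35183, 0)  len=1.3518
  (v1,v3,v2) [+--] → (0.9695, 1.35183, 0)–(0.9695, 0, 0.8474)  len=1.5955
  (v7,v0,v1) [--+] → (0.9695, 0, 0)–(0.9695, -1.35183, 0)  len=1.3518
  (v7,v1,v2) [-+-] → (0.9695, -1.35183, 0)–(0.9695, 0, 0.8474)  len=1.5955

Chained into 1 loop(s):
  loop 1: 4 segments, perimeter = 5.8946
Total perimeter = 5.895


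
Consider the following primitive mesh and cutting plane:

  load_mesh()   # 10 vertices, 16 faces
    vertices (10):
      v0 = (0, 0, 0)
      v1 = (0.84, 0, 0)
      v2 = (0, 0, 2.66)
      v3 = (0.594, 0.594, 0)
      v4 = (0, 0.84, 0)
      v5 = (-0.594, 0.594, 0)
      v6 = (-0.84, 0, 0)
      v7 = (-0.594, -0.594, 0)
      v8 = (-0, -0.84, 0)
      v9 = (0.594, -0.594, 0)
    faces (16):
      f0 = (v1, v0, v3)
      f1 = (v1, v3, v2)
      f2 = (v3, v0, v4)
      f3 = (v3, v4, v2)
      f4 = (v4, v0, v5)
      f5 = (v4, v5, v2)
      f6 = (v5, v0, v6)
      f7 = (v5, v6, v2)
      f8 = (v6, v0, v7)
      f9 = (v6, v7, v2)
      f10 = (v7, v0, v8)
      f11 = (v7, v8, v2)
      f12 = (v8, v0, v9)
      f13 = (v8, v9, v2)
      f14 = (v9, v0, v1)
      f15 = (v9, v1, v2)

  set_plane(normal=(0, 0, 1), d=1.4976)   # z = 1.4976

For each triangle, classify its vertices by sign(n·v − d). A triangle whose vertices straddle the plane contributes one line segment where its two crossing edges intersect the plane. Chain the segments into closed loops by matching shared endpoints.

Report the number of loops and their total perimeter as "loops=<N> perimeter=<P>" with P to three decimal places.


loops=1 perimeter=2.248

Straddling triangles (8 of 16):
  (v1,v3,v2) [--+] → (0.259574, 0.259574, 1.4976)–(0.367074, 0, 1.4976)  len=0.2810
  (v3,v4,v2) [--+] → (0, 0.367074, 1.4976)–(0.259574, 0.259574, 1.4976)  len=0.2810
  (v4,v5,v2) [--+] → (-0.259574, 0.259574, 1.4976)–(0, 0.367074, 1.4976)  len=0.2810
  (v5,v6,v2) [--+] → (-0.367074, 0, 1.4976)–(-0.259574, 0.259574, 1.4976)  len=0.2810
  (v6,v7,v2) [--+] → (-0.259574, -0.259574, 1.4976)–(-0.367074, 0, 1.4976)  len=0.2810
  (v7,v8,v2) [--+] → (0, -0.367074, 1.4976)–(-0.259574, -0.259574, 1.4976)  len=0.2810
  (v8,v9,v2) [--+] → (0.259574, -0.259574, 1.4976)–(0, -0.367074, 1.4976)  len=0.2810
  (v9,v1,v2) [--+] → (0.367074, 0, 1.4976)–(0.259574, -0.259574, 1.4976)  len=0.2810

Chained into 1 loop(s):
  loop 1: 8 segments, perimeter = 2.2476
Total perimeter = 2.248


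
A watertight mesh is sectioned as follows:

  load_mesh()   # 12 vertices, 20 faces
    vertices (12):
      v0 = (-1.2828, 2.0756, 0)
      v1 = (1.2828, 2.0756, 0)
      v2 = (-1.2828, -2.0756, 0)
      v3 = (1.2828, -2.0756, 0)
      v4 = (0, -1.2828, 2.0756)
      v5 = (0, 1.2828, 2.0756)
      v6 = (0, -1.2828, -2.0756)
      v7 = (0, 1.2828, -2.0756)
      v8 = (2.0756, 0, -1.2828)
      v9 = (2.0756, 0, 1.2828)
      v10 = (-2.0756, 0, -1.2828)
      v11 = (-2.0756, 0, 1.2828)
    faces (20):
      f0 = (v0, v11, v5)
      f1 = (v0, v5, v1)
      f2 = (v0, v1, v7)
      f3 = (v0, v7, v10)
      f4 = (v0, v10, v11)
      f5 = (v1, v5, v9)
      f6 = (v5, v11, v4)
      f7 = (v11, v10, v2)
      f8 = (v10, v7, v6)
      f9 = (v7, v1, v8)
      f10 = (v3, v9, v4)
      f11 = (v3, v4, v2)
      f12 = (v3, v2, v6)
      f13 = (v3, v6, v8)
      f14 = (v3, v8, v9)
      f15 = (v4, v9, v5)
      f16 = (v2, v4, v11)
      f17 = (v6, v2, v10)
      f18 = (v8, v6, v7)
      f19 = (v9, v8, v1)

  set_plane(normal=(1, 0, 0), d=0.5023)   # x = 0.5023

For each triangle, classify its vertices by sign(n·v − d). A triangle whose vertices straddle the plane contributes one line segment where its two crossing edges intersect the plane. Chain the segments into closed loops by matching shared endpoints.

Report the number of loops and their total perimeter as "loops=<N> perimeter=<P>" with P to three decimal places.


loops=1 perimeter=12.809

Straddling triangles (10 of 20):
  (v0,v5,v1) [--+] → (0.5023, 1.59323, 1.26287)–(0.5023, 2.0756, 0)  len=1.3519
  (v0,v1,v7) [-+-] → (0.5023, 2.0756, 0)–(0.5023, 1.59323, -1.26287)  len=1.3519
  (v1,v5,v9) [+-+] → (0.5023, 1.59323, 1.26287)–(0.5023, 0.972359, 1.88374)  len=0.8780
  (v7,v1,v8) [-++] → (0.5023, 1.59323, -1.26287)–(0.5023, 0.972359, -1.88374)  len=0.8780
  (v3,v9,v4) [++-] → (0.5023, -0.972359, 1.88374)–(0.5023, -1.59323, 1.26287)  len=0.8780
  (v3,v4,v2) [+--] → (0.5023, -1.59323, 1.26287)–(0.5023, -2.0756, 0)  len=1.3519
  (v3,v2,v6) [+--] → (0.5023, -2.0756, 0)–(0.5023, -1.59323, -1.26287)  len=1.3519
  (v3,v6,v8) [+-+] → (0.5023, -1.59323, -1.26287)–(0.5023, -0.972359, -1.88374)  len=0.8780
  (v4,v9,v5) [-+-] → (0.5023, -0.972359, 1.88374)–(0.5023, 0.972359, 1.88374)  len=1.9447
  (v8,v6,v7) [+--] → (0.5023, -0.972359, -1.88374)–(0.5023, 0.972359, -1.88374)  len=1.9447

Chained into 1 loop(s):
  loop 1: 10 segments, perimeter = 12.8090
Total perimeter = 12.809


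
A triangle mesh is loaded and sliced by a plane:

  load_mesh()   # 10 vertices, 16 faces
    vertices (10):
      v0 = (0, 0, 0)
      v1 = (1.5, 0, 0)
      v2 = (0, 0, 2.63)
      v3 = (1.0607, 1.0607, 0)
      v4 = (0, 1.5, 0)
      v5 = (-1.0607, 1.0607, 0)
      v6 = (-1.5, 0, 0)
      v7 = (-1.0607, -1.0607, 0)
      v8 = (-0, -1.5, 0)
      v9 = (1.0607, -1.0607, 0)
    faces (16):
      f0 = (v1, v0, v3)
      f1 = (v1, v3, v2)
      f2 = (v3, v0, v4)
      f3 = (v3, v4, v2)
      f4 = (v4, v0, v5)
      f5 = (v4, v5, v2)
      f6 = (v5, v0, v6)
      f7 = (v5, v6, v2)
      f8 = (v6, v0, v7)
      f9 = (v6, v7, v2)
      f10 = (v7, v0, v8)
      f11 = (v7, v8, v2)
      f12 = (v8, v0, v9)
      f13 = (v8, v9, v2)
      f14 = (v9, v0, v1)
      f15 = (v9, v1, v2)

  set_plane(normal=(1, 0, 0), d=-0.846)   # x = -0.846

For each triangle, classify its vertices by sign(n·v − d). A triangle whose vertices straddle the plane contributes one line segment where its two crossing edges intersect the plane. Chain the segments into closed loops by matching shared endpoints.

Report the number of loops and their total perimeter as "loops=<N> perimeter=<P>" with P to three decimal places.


Straddling triangles (8 of 16):
  (v4,v0,v5) [++-] → (-0.846, 0.846, 0)–(-0.846, 1.14962, 0)  len=0.3036
  (v4,v5,v2) [+-+] → (-0.846, 1.14962, 0)–(-0.846, 0.846, 0.532348)  len=0.6128
  (v5,v0,v6) [-+-] → (-0.846, 0.846, 0)–(-0.846, 0, 0)  len=0.8460
  (v5,v6,v2) [--+] → (-0.846, 0, 1.14668)–(-0.846, 0.846, 0.532348)  len=1.0455
  (v6,v0,v7) [-+-] → (-0.846, 0, 0)–(-0.846, -0.846, 0)  len=0.8460
  (v6,v7,v2) [--+] → (-0.846, -0.846, 0.532348)–(-0.846, 0, 1.14668)  len=1.0455
  (v7,v0,v8) [-++] → (-0.846, -0.846, 0)–(-0.846, -1.14962, 0)  len=0.3036
  (v7,v8,v2) [-++] → (-0.846, -1.14962, 0)–(-0.846, -0.846, 0.532348)  len=0.6128

Chained into 1 loop(s):
  loop 1: 8 segments, perimeter = 5.6160
Total perimeter = 5.616

loops=1 perimeter=5.616


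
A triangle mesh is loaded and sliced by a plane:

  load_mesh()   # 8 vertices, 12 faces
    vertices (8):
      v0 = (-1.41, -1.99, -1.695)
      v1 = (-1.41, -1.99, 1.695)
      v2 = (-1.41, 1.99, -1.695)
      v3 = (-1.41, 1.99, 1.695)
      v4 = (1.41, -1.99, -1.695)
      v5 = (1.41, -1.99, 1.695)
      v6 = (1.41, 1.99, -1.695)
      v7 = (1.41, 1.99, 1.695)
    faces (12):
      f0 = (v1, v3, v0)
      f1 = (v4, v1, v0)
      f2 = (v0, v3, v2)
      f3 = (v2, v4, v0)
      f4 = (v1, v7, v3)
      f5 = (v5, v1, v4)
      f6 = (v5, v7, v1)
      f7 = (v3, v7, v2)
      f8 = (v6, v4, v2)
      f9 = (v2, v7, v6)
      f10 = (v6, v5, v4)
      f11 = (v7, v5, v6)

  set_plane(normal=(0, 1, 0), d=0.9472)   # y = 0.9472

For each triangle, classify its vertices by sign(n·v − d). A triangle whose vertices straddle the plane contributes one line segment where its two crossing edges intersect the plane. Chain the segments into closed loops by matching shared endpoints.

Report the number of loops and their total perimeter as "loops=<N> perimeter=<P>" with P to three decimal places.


Straddling triangles (8 of 12):
  (v1,v3,v0) [-+-] → (-1.41, 0.9472, 1.695)–(-1.41, 0.9472, 0.806786)  len=0.8882
  (v0,v3,v2) [-++] → (-1.41, 0.9472, 0.806786)–(-1.41, 0.9472, -1.695)  len=2.5018
  (v2,v4,v0) [+--] → (-0.671132, 0.9472, -1.695)–(-1.41, 0.9472, -1.695)  len=0.7389
  (v1,v7,v3) [-++] → (0.671132, 0.9472, 1.695)–(-1.41, 0.9472, 1.695)  len=2.0811
  (v5,v7,v1) [-+-] → (1.41, 0.9472, 1.695)–(0.671132, 0.9472, 1.695)  len=0.7389
  (v6,v4,v2) [+-+] → (1.41, 0.9472, -1.695)–(-0.671132, 0.9472, -1.695)  len=2.0811
  (v6,v5,v4) [+--] → (1.41, 0.9472, -0.806786)–(1.41, 0.9472, -1.695)  len=0.8882
  (v7,v5,v6) [+-+] → (1.41, 0.9472, 1.695)–(1.41, 0.9472, -0.806786)  len=2.5018

Chained into 1 loop(s):
  loop 1: 8 segments, perimeter = 12.4200
Total perimeter = 12.420

loops=1 perimeter=12.420
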